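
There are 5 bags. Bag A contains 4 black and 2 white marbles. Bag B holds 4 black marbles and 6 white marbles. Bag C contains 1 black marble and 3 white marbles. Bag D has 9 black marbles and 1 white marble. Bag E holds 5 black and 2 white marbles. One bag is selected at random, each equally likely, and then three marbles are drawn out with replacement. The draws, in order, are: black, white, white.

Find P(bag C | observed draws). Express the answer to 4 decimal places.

Compute the likelihood of the observed sequence for each case: P(data | bag A) = (4/6)(2/6)(2/6) = 0.074074; P(data | bag B) = (4/10)(6/10)(6/10) = 0.144; P(data | bag C) = (1/4)(3/4)(3/4) = 0.14062; P(data | bag D) = (9/10)(1/10)(1/10) = 0.009; P(data | bag E) = (5/7)(2/7)(2/7) = 0.058309.
Weighting by the prior gives 1/5 · 0.074074 = 0.014815, 1/5 · 0.144 = 0.0288, 1/5 · 0.14062 = 0.028125, 1/5 · 0.009 = 0.0018, 1/5 · 0.058309 = 0.011662; with total 0.085202.
By Bayes' rule, P(bag C | data) = (0.028125) / (0.085202) = 0.3301.

0.3301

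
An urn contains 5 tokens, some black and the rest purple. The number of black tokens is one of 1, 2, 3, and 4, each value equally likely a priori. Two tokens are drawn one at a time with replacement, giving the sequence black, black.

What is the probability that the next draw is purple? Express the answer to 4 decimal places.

For each hypothesis, P(data | H) works out to: P(data | r = 1) = (1/5)(1/5) = 1/25; P(data | r = 2) = (2/5)(2/5) = 4/25; P(data | r = 3) = (3/5)(3/5) = 9/25; P(data | r = 4) = (4/5)(4/5) = 16/25.
Weighting by the prior gives 1/4 · 1/25 = 1/100, 1/4 · 4/25 = 1/25, 1/4 · 9/25 = 9/100, 1/4 · 16/25 = 4/25; these sum to 3/10.
Normalising, the posterior is P(r = 1 | data) = 1/30, P(r = 2 | data) = 2/15, P(r = 3 | data) = 3/10, P(r = 4 | data) = 8/15.
Averaging over the posterior, P(purple next | data) = (4/5)(1/30) + (3/5)(2/15) + (2/5)(3/10) + (1/5)(8/15) = 1/3.

0.3333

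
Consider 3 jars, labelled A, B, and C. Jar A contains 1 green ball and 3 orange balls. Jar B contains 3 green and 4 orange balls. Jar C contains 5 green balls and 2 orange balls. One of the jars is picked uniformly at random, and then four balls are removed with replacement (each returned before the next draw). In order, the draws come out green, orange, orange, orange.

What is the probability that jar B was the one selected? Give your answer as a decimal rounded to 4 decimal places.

0.3957

Under each hypothesis, the probability of the observed sequence is: P(data | jar A) = (1/4)(3/4)(3/4)(3/4) = 0.10547; P(data | jar B) = (3/7)(4/7)(4/7)(4/7) = 0.079967; P(data | jar C) = (5/7)(2/7)(2/7)(2/7) = 0.01666.
The prior-weighted likelihoods are 1/3 · 0.10547 = 0.035156, 1/3 · 0.079967 = 0.026656, 1/3 · 0.01666 = 0.0055532; summing to 0.067365.
By Bayes' rule, P(jar B | data) = (0.026656) / (0.067365) = 0.39569.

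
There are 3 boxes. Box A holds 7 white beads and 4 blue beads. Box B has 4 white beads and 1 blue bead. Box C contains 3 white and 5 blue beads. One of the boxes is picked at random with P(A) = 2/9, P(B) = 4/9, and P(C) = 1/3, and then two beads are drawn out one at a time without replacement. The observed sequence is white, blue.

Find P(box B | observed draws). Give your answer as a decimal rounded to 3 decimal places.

0.379

Compute the likelihood of the observed sequence for each case: P(data | box A) = (7/11)(4/10) = 0.25455; P(data | box B) = (4/5)(1/4) = 0.2; P(data | box C) = (3/8)(5/7) = 0.26786.
The prior-weighted likelihoods are 2/9 · 0.25455 = 0.056566, 4/9 · 0.2 = 0.088889, 1/3 · 0.26786 = 0.089286; summing to 0.23474.
So P(box B | data) = (0.088889) / (0.23474) = 0.37867.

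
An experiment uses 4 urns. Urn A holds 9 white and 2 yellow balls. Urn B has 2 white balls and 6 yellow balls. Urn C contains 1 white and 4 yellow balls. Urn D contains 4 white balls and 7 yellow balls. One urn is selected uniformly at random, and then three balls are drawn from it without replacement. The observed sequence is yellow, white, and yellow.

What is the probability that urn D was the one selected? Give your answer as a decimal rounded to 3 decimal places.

0.300

For each hypothesis, P(data | H) works out to: P(data | urn A) = (2/11)(9/10)(1/9) = 0.018182; P(data | urn B) = (6/8)(2/7)(5/6) = 0.17857; P(data | urn C) = (4/5)(1/4)(3/3) = 0.2; P(data | urn D) = (7/11)(4/10)(6/9) = 0.1697.
The prior-weighted likelihoods are 1/4 · 0.018182 = 0.0045455, 1/4 · 0.17857 = 0.044643, 1/4 · 0.2 = 0.05, 1/4 · 0.1697 = 0.042424; summing to 0.14161.
By Bayes' rule, P(urn D | data) = (0.042424) / (0.14161) = 0.29958.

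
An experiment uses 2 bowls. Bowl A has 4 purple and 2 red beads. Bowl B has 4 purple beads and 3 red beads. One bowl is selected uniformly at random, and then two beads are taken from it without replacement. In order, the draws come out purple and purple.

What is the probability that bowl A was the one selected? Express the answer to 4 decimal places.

For each hypothesis, P(data | H) works out to: P(data | bowl A) = (4/6)(3/5) = 2/5; P(data | bowl B) = (4/7)(3/6) = 2/7.
Weighting by the prior gives 1/2 · 2/5 = 1/5, 1/2 · 2/7 = 1/7; summing to 12/35.
Therefore the posterior P(bowl A | data) = (1/5) / (12/35) = 7/12.

0.5833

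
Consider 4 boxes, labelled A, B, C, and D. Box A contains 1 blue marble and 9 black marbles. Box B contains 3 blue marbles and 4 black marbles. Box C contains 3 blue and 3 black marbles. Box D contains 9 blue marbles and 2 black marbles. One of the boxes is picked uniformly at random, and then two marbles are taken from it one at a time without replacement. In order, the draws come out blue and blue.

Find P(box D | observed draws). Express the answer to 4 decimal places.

Compute the likelihood of the observed sequence for each case: P(data | box A) = (1/10)(0/9) = 0; P(data | box B) = (3/7)(2/6) = 1/7; P(data | box C) = (3/6)(2/5) = 1/5; P(data | box D) = (9/11)(8/10) = 36/55.
The prior-weighted likelihoods are 1/4 · 0 = 0, 1/4 · 1/7 = 1/28, 1/4 · 1/5 = 1/20, 1/4 · 36/55 = 9/55; with total 96/385.
Therefore the posterior P(box D | data) = (9/55) / (96/385) = 21/32.

0.6563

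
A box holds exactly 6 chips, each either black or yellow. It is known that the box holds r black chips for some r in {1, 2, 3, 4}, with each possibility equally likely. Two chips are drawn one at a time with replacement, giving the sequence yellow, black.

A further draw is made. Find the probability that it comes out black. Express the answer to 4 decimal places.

0.4444

Compute the likelihood of the observed sequence for each case: P(data | r = 1) = (5/6)(1/6) = 5/36; P(data | r = 2) = (4/6)(2/6) = 2/9; P(data | r = 3) = (3/6)(3/6) = 1/4; P(data | r = 4) = (2/6)(4/6) = 2/9.
Weighting by the prior gives 1/4 · 5/36 = 5/144, 1/4 · 2/9 = 1/18, 1/4 · 1/4 = 1/16, 1/4 · 2/9 = 1/18; summing to 5/24.
Dividing through by the total gives posterior P(r = 1 | data) = 1/6, P(r = 2 | data) = 4/15, P(r = 3 | data) = 3/10, P(r = 4 | data) = 4/15.
So P(black next | data) = Σ P(black next | H) P(H | data) = (1/6)(1/6) + (1/3)(4/15) + (1/2)(3/10) + (2/3)(4/15) = 4/9.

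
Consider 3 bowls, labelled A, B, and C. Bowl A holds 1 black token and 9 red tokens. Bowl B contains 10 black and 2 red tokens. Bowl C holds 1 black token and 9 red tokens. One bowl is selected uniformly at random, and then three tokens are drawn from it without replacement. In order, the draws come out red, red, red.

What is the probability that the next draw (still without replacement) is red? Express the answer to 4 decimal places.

0.8571

For each hypothesis, P(data | H) works out to: P(data | bowl A) = (9/10)(8/9)(7/8) = 7/10; P(data | bowl B) = (2/12)(1/11)(0/10) = 0; P(data | bowl C) = (9/10)(8/9)(7/8) = 7/10.
The prior-weighted likelihoods are 1/3 · 7/10 = 7/30, 1/3 · 0 = 0, 1/3 · 7/10 = 7/30; with total 7/15.
Dividing through by the total gives posterior P(bowl A | data) = 1/2, P(bowl B | data) = 0, P(bowl C | data) = 1/2.
Averaging over the posterior, P(red next | data) = (6/7)(1/2) + (6/7)(1/2) = 6/7.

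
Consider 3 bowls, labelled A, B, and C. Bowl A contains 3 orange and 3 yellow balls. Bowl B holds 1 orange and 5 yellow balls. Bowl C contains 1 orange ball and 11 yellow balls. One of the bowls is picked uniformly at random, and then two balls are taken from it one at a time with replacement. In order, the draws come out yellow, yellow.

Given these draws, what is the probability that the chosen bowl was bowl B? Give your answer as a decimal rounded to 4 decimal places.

Under each hypothesis, the probability of the observed sequence is: P(data | bowl A) = (3/6)(3/6) = 1/4; P(data | bowl B) = (5/6)(5/6) = 25/36; P(data | bowl C) = (11/12)(11/12) = 121/144.
The prior-weighted likelihoods are 1/3 · 1/4 = 1/12, 1/3 · 25/36 = 25/108, 1/3 · 121/144 = 121/432; with total 257/432.
Therefore the posterior P(bowl B | data) = (25/108) / (257/432) = 100/257.

0.3891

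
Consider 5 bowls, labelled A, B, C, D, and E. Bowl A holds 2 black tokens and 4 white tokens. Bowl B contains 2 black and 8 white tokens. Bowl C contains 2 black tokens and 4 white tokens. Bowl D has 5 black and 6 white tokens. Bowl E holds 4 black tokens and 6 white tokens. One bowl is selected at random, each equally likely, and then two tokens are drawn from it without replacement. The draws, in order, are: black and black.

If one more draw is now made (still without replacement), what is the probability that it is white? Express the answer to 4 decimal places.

0.8004

For each hypothesis, P(data | H) works out to: P(data | bowl A) = (2/6)(1/5) = 0.066667; P(data | bowl B) = (2/10)(1/9) = 0.022222; P(data | bowl C) = (2/6)(1/5) = 0.066667; P(data | bowl D) = (5/11)(4/10) = 0.18182; P(data | bowl E) = (4/10)(3/9) = 0.13333.
Weighting by the prior gives 1/5 · 0.066667 = 0.013333, 1/5 · 0.022222 = 0.0044444, 1/5 · 0.066667 = 0.013333, 1/5 · 0.18182 = 0.036364, 1/5 · 0.13333 = 0.026667; with total 0.094141.
The posterior is then P(bowl A | data) = 0.14163, P(bowl B | data) = 0.04721, P(bowl C | data) = 0.14163, P(bowl D | data) = 0.38627, P(bowl E | data) = 0.28326.
The predictive probability is P(white next | data) = (1)(0.14163) + (1)(0.04721) + (1)(0.14163) + (2/3)(0.38627) + (3/4)(0.28326) = 0.80043.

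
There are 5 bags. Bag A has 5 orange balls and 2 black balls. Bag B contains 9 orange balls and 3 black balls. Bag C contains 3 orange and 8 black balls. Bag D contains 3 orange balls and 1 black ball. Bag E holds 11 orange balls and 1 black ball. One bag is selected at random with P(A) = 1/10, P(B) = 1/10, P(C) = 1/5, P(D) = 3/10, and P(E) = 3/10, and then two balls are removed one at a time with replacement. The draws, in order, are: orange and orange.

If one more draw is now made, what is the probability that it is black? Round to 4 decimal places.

0.1891

For each hypothesis, P(data | H) works out to: P(data | bag A) = (5/7)(5/7) = 0.5102; P(data | bag B) = (9/12)(9/12) = 0.5625; P(data | bag C) = (3/11)(3/11) = 0.07438; P(data | bag D) = (3/4)(3/4) = 0.5625; P(data | bag E) = (11/12)(11/12) = 0.84028.
Multiplying each by its prior: 1/10 · 0.5102 = 0.05102, 1/10 · 0.5625 = 0.05625, 1/5 · 0.07438 = 0.014876, 3/10 · 0.5625 = 0.16875, 3/10 · 0.84028 = 0.25208; with total 0.54298.
The posterior is then P(bag A | data) = 0.093964, P(bag B | data) = 0.1036, P(bag C | data) = 0.027397, P(bag D | data) = 0.31079, P(bag E | data) = 0.46426.
Averaging over the posterior, P(black next | data) = (2/7)(0.093964) + (1/4)(0.1036) + (8/11)(0.027397) + (1/4)(0.31079) + (1/12)(0.46426) = 0.18906.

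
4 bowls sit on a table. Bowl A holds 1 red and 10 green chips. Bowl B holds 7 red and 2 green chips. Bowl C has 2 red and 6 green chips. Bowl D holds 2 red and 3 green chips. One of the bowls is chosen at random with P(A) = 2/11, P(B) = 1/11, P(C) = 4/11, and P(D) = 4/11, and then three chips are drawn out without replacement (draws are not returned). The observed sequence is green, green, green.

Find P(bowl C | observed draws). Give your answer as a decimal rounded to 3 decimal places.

Compute the likelihood of the observed sequence for each case: P(data | bowl A) = (10/11)(9/10)(8/9) = 0.72727; P(data | bowl B) = (2/9)(1/8)(0/7) = 0; P(data | bowl C) = (6/8)(5/7)(4/6) = 0.35714; P(data | bowl D) = (3/5)(2/4)(1/3) = 0.1.
Multiplying each by its prior: 2/11 · 0.72727 = 0.13223, 1/11 · 0 = 0, 4/11 · 0.35714 = 0.12987, 4/11 · 0.1 = 0.036364; with total 0.29847.
Hence P(bowl C | data) = (0.12987) / (0.29847) = 0.43513.

0.435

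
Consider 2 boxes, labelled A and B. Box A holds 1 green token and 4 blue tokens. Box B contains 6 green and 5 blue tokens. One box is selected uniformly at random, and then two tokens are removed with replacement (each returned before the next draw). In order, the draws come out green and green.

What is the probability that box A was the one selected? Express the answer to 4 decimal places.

0.1185

Under each hypothesis, the probability of the observed sequence is: P(data | box A) = (1/5)(1/5) = 0.04; P(data | box B) = (6/11)(6/11) = 0.29752.
Weighting by the prior gives 1/2 · 0.04 = 0.02, 1/2 · 0.29752 = 0.14876; these sum to 0.16876.
By Bayes' rule, P(box A | data) = (0.02) / (0.16876) = 0.11851.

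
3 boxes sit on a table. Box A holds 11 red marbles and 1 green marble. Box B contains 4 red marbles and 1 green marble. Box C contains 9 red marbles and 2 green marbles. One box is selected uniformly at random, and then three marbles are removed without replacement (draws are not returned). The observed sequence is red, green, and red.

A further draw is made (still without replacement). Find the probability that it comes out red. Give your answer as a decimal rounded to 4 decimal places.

For each hypothesis, P(data | H) works out to: P(data | box A) = (11/12)(1/11)(10/10) = 0.083333; P(data | box B) = (4/5)(1/4)(3/3) = 0.2; P(data | box C) = (9/11)(2/10)(8/9) = 0.14545.
Weighting by the prior gives 1/3 · 0.083333 = 0.027778, 1/3 · 0.2 = 0.066667, 1/3 · 0.14545 = 0.048485; these sum to 0.14293.
The posterior is then P(box A | data) = 0.19435, P(box B | data) = 0.46643, P(box C | data) = 0.33922.
Averaging over the posterior, P(red next | data) = (1)(0.19435) + (1)(0.46643) + (7/8)(0.33922) = 0.9576.

0.9576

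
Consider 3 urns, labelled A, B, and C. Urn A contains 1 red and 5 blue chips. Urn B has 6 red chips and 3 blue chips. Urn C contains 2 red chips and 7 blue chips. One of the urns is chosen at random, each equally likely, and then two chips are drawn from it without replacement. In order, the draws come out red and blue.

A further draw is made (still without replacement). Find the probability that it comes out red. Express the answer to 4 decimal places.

0.3377

Compute the likelihood of the observed sequence for each case: P(data | urn A) = (1/6)(5/5) = 1/6; P(data | urn B) = (6/9)(3/8) = 1/4; P(data | urn C) = (2/9)(7/8) = 7/36.
The prior-weighted likelihoods are 1/3 · 1/6 = 1/18, 1/3 · 1/4 = 1/12, 1/3 · 7/36 = 7/108; with total 11/54.
Dividing through by the total gives posterior P(urn A | data) = 3/11, P(urn B | data) = 9/22, P(urn C | data) = 7/22.
The predictive probability is P(red next | data) = (0)(3/11) + (5/7)(9/22) + (1/7)(7/22) = 26/77.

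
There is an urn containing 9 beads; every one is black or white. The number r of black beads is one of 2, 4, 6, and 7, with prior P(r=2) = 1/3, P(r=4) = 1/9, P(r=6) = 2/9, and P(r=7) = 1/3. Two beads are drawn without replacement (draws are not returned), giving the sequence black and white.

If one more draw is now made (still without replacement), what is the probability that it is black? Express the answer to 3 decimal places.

For each hypothesis, P(data | H) works out to: P(data | r = 2) = (2/9)(7/8) = 7/36; P(data | r = 4) = (4/9)(5/8) = 5/18; P(data | r = 6) = (6/9)(3/8) = 1/4; P(data | r = 7) = (7/9)(2/8) = 7/36.
Multiplying each by its prior: 1/3 · 7/36 = 7/108, 1/9 · 5/18 = 5/162, 2/9 · 1/4 = 1/18, 1/3 · 7/36 = 7/108; these sum to 35/162.
Normalising, the posterior is P(r = 2 | data) = 3/10, P(r = 4 | data) = 1/7, P(r = 6 | data) = 9/35, P(r = 7 | data) = 3/10.
So P(black next | data) = Σ P(black next | H) P(H | data) = (1/7)(3/10) + (3/7)(1/7) + (5/7)(9/35) + (6/7)(3/10) = 267/490.

0.545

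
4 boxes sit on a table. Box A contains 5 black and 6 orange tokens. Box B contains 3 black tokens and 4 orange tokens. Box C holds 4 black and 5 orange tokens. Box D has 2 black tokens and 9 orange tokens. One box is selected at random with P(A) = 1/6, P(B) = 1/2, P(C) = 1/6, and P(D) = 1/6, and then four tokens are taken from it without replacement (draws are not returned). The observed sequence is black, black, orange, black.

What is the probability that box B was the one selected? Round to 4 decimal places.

0.5017

The likelihood of the observed sequence under each hypothesis: P(data | box A) = (5/11)(4/10)(6/9)(3/8) = 0.045455; P(data | box B) = (3/7)(2/6)(4/5)(1/4) = 0.028571; P(data | box C) = (4/9)(3/8)(5/7)(2/6) = 0.039683; P(data | box D) = (2/11)(1/10)(9/9)(0/8) = 0.
The prior-weighted likelihoods are 1/6 · 0.045455 = 0.0075758, 1/2 · 0.028571 = 0.014286, 1/6 · 0.039683 = 0.0066138, 1/6 · 0 = 0; these sum to 0.028475.
Therefore the posterior P(box B | data) = (0.014286) / (0.028475) = 0.50169.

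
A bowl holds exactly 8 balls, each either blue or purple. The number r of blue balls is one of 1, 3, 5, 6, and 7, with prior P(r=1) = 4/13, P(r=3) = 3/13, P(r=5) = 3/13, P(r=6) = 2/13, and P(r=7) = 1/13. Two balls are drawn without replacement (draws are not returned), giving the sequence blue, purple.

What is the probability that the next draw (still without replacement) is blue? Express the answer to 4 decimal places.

The likelihood of the observed sequence under each hypothesis: P(data | r = 1) = (1/8)(7/7) = 1/8; P(data | r = 3) = (3/8)(5/7) = 15/56; P(data | r = 5) = (5/8)(3/7) = 15/56; P(data | r = 6) = (6/8)(2/7) = 3/14; P(data | r = 7) = (7/8)(1/7) = 1/8.
The prior-weighted likelihoods are 4/13 · 1/8 = 1/26, 3/13 · 15/56 = 45/728, 3/13 · 15/56 = 45/728, 2/13 · 3/14 = 3/91, 1/13 · 1/8 = 1/104; these sum to 149/728.
Normalising, the posterior is P(r = 1 | data) = 28/149, P(r = 3 | data) = 45/149, P(r = 5 | data) = 45/149, P(r = 6 | data) = 24/149, P(r = 7 | data) = 7/149.
The predictive probability is P(blue next | data) = (0)(28/149) + (1/3)(45/149) + (2/3)(45/149) + (5/6)(24/149) + (1)(7/149) = 72/149.

0.4832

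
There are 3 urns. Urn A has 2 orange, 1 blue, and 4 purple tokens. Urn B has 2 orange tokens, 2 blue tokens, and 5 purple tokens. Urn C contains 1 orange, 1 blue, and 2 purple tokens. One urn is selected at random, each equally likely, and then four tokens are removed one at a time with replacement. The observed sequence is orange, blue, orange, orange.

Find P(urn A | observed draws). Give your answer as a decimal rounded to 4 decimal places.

0.3443

The likelihood of the observed sequence under each hypothesis: P(data | urn A) = (2/7)(1/7)(2/7)(2/7) = 0.0033319; P(data | urn B) = (2/9)(2/9)(2/9)(2/9) = 0.0024387; P(data | urn C) = (1/4)(1/4)(1/4)(1/4) = 0.0039062.
Multiplying each by its prior: 1/3 · 0.0033319 = 0.0011106, 1/3 · 0.0024387 = 0.00081288, 1/3 · 0.0039062 = 0.0013021; summing to 0.0032256.
By Bayes' rule, P(urn A | data) = (0.0011106) / (0.0032256) = 0.34432.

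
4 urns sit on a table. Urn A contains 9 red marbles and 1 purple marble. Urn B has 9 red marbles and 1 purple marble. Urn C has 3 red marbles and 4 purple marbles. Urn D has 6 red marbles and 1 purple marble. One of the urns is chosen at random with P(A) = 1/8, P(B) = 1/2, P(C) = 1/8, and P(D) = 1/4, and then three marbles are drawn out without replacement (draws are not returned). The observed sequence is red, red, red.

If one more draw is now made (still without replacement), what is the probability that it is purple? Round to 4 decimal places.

0.1743

Compute the likelihood of the observed sequence for each case: P(data | urn A) = (9/10)(8/9)(7/8) = 7/10; P(data | urn B) = (9/10)(8/9)(7/8) = 7/10; P(data | urn C) = (3/7)(2/6)(1/5) = 1/35; P(data | urn D) = (6/7)(5/6)(4/5) = 4/7.
The prior-weighted likelihoods are 1/8 · 7/10 = 7/80, 1/2 · 7/10 = 7/20, 1/8 · 1/35 = 1/280, 1/4 · 4/7 = 1/7; these sum to 327/560.
Normalising, the posterior is P(urn A | data) = 49/327, P(urn B | data) = 196/327, P(urn C | data) = 2/327, P(urn D | data) = 80/327.
The predictive probability is P(purple next | data) = (1/7)(49/327) + (1/7)(196/327) + (1)(2/327) + (1/4)(80/327) = 19/109.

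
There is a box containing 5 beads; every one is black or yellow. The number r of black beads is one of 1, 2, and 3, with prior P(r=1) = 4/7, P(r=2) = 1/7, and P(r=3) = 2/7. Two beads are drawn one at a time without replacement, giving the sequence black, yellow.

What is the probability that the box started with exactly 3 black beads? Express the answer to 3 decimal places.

Under each hypothesis, the probability of the observed sequence is: P(data | r = 1) = (1/5)(4/4) = 1/5; P(data | r = 2) = (2/5)(3/4) = 3/10; P(data | r = 3) = (3/5)(2/4) = 3/10.
Multiplying each by its prior: 4/7 · 1/5 = 4/35, 1/7 · 3/10 = 3/70, 2/7 · 3/10 = 3/35; with total 17/70.
Hence P(r = 3 | data) = (3/35) / (17/70) = 6/17.

0.353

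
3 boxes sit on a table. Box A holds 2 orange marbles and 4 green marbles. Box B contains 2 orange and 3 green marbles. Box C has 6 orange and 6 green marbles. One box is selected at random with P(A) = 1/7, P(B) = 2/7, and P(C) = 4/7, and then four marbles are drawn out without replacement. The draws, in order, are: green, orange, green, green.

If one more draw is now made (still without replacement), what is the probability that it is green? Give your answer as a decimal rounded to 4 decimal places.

Under each hypothesis, the probability of the observed sequence is: P(data | box A) = (4/6)(2/5)(3/4)(2/3) = 2/15; P(data | box B) = (3/5)(2/4)(2/3)(1/2) = 1/10; P(data | box C) = (6/12)(6/11)(5/10)(4/9) = 2/33.
The prior-weighted likelihoods are 1/7 · 2/15 = 2/105, 2/7 · 1/10 = 1/35, 4/7 · 2/33 = 8/231; these sum to 19/231.
Dividing through by the total gives posterior P(box A | data) = 22/95, P(box B | data) = 33/95, P(box C | data) = 8/19.
So P(green next | data) = Σ P(green next | H) P(H | data) = (1/2)(22/95) + (0)(33/95) + (3/8)(8/19) = 26/95.

0.2737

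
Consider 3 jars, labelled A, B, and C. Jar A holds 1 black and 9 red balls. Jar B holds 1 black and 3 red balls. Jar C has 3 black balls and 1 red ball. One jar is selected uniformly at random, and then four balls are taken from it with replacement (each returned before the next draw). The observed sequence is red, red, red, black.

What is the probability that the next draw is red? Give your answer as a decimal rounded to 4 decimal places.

0.7767

For each hypothesis, P(data | H) works out to: P(data | jar A) = (9/10)(9/10)(9/10)(1/10) = 0.0729; P(data | jar B) = (3/4)(3/4)(3/4)(1/4) = 0.10547; P(data | jar C) = (1/4)(1/4)(1/4)(3/4) = 0.011719.
The prior-weighted likelihoods are 1/3 · 0.0729 = 0.0243, 1/3 · 0.10547 = 0.035156, 1/3 · 0.011719 = 0.0039062; summing to 0.063363.
Normalising, the posterior is P(jar A | data) = 0.38351, P(jar B | data) = 0.55484, P(jar C | data) = 0.061649.
The predictive probability is P(red next | data) = (9/10)(0.38351) + (3/4)(0.55484) + (1/4)(0.061649) = 0.7767.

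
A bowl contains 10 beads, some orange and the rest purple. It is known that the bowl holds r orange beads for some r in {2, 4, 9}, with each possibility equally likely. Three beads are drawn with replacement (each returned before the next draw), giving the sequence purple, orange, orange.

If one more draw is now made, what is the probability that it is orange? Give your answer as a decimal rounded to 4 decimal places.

0.5632

For each hypothesis, P(data | H) works out to: P(data | r = 2) = (8/10)(2/10)(2/10) = 0.032; P(data | r = 4) = (6/10)(4/10)(4/10) = 0.096; P(data | r = 9) = (1/10)(9/10)(9/10) = 0.081.
The prior-weighted likelihoods are 1/3 · 0.032 = 0.010667, 1/3 · 0.096 = 0.032, 1/3 · 0.081 = 0.027; these sum to 0.069667.
Dividing through by the total gives posterior P(r = 2 | data) = 0.15311, P(r = 4 | data) = 0.45933, P(r = 9 | data) = 0.38756.
Averaging over the posterior, P(orange next | data) = (1/5)(0.15311) + (2/5)(0.45933) + (9/10)(0.38756) = 0.56316.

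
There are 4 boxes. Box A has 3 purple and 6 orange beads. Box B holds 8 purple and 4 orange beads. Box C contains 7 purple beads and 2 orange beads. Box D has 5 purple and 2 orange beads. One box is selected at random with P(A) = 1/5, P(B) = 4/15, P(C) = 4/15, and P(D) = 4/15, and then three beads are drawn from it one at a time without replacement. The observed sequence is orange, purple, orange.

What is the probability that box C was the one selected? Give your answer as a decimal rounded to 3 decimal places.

For each hypothesis, P(data | H) works out to: P(data | box A) = (6/9)(3/8)(5/7) = 0.17857; P(data | box B) = (4/12)(8/11)(3/10) = 0.072727; P(data | box C) = (2/9)(7/8)(1/7) = 0.027778; P(data | box D) = (2/7)(5/6)(1/5) = 0.047619.
Multiplying each by its prior: 1/5 · 0.17857 = 0.035714, 4/15 · 0.072727 = 0.019394, 4/15 · 0.027778 = 0.0074074, 4/15 · 0.047619 = 0.012698; summing to 0.075214.
So P(box C | data) = (0.0074074) / (0.075214) = 0.098484.

0.098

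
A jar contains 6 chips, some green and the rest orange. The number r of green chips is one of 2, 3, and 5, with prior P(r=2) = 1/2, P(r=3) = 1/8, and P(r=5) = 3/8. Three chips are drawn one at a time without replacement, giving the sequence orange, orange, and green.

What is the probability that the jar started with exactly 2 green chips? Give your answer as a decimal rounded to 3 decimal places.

Under each hypothesis, the probability of the observed sequence is: P(data | r = 2) = (4/6)(3/5)(2/4) = 1/5; P(data | r = 3) = (3/6)(2/5)(3/4) = 3/20; P(data | r = 5) = (1/6)(0/5) = 0.
The prior-weighted likelihoods are 1/2 · 1/5 = 1/10, 1/8 · 3/20 = 3/160, 3/8 · 0 = 0; these sum to 19/160.
So P(r = 2 | data) = (1/10) / (19/160) = 16/19.

0.842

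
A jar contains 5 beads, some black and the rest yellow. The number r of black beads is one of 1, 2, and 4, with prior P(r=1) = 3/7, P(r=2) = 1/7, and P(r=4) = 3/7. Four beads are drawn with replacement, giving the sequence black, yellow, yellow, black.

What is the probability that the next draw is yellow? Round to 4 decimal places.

0.5273

For each hypothesis, P(data | H) works out to: P(data | r = 1) = (1/5)(4/5)(4/5)(1/5) = 0.0256; P(data | r = 2) = (2/5)(3/5)(3/5)(2/5) = 0.0576; P(data | r = 4) = (4/5)(1/5)(1/5)(4/5) = 0.0256.
The prior-weighted likelihoods are 3/7 · 0.0256 = 0.010971, 1/7 · 0.0576 = 0.0082286, 3/7 · 0.0256 = 0.010971; these sum to 0.030171.
Dividing through by the total gives posterior P(r = 1 | data) = 0.36364, P(r = 2 | data) = 0.27273, P(r = 4 | data) = 0.36364.
The predictive probability is P(yellow next | data) = (4/5)(0.36364) + (3/5)(0.27273) + (1/5)(0.36364) = 0.52727.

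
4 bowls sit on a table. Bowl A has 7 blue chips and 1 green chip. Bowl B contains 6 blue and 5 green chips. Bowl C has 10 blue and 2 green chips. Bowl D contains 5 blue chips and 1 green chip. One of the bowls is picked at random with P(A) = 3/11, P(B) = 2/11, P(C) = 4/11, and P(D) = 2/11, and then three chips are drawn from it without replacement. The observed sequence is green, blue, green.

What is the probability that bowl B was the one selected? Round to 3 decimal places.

Under each hypothesis, the probability of the observed sequence is: P(data | bowl A) = (1/8)(7/7)(0/6) = 0; P(data | bowl B) = (5/11)(6/10)(4/9) = 4/33; P(data | bowl C) = (2/12)(10/11)(1/10) = 1/66; P(data | bowl D) = (1/6)(5/5)(0/4) = 0.
Weighting by the prior gives 3/11 · 0 = 0, 2/11 · 4/33 = 8/363, 4/11 · 1/66 = 2/363, 2/11 · 0 = 0; with total 10/363.
By Bayes' rule, P(bowl B | data) = (8/363) / (10/363) = 4/5.

0.800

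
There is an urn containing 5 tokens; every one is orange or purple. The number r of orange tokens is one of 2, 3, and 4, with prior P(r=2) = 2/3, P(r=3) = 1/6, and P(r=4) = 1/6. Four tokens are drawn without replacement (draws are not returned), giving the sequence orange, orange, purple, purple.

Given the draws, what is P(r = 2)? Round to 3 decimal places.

0.800

Compute the likelihood of the observed sequence for each case: P(data | r = 2) = (2/5)(1/4)(3/3)(2/2) = 1/10; P(data | r = 3) = (3/5)(2/4)(2/3)(1/2) = 1/10; P(data | r = 4) = (4/5)(3/4)(1/3)(0/2) = 0.
Multiplying each by its prior: 2/3 · 1/10 = 1/15, 1/6 · 1/10 = 1/60, 1/6 · 0 = 0; summing to 1/12.
Therefore the posterior P(r = 2 | data) = (1/15) / (1/12) = 4/5.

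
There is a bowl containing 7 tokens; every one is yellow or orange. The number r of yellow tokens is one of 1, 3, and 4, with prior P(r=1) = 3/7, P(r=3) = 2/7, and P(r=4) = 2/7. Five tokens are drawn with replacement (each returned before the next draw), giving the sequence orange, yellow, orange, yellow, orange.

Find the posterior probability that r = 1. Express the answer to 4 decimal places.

Compute the likelihood of the observed sequence for each case: P(data | r = 1) = (6/7)(1/7)(6/7)(1/7)(6/7) = 0.012852; P(data | r = 3) = (4/7)(3/7)(4/7)(3/7)(4/7) = 0.034271; P(data | r = 4) = (3/7)(4/7)(3/7)(4/7)(3/7) = 0.025704.
The prior-weighted likelihoods are 3/7 · 0.012852 = 0.0055079, 2/7 · 0.034271 = 0.0097918, 2/7 · 0.025704 = 0.0073439; these sum to 0.022644.
So P(r = 1 | data) = (0.0055079) / (0.022644) = 0.24324.

0.2432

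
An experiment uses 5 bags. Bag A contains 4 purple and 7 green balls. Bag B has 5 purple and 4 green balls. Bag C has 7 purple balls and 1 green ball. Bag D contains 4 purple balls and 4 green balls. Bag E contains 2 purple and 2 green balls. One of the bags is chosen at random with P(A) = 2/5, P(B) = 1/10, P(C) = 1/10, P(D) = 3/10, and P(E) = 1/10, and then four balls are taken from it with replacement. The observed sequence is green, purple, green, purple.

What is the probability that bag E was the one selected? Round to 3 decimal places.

0.116

The likelihood of the observed sequence under each hypothesis: P(data | bag A) = (7/11)(4/11)(7/11)(4/11) = 0.053548; P(data | bag B) = (4/9)(5/9)(4/9)(5/9) = 0.060966; P(data | bag C) = (1/8)(7/8)(1/8)(7/8) = 0.011963; P(data | bag D) = (4/8)(4/8)(4/8)(4/8) = 0.0625; P(data | bag E) = (2/4)(2/4)(2/4)(2/4) = 0.0625.
The prior-weighted likelihoods are 2/5 · 0.053548 = 0.021419, 1/10 · 0.060966 = 0.0060966, 1/10 · 0.011963 = 0.0011963, 3/10 · 0.0625 = 0.01875, 1/10 · 0.0625 = 0.00625; summing to 0.053712.
So P(bag E | data) = (0.00625) / (0.053712) = 0.11636.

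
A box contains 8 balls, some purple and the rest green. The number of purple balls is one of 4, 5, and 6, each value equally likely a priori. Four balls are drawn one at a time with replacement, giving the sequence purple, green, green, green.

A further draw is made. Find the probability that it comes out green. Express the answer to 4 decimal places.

0.4342

Compute the likelihood of the observed sequence for each case: P(data | r = 4) = (4/8)(4/8)(4/8)(4/8) = 0.0625; P(data | r = 5) = (5/8)(3/8)(3/8)(3/8) = 0.032959; P(data | r = 6) = (6/8)(2/8)(2/8)(2/8) = 0.011719.
Weighting by the prior gives 1/3 · 0.0625 = 0.020833, 1/3 · 0.032959 = 0.010986, 1/3 · 0.011719 = 0.0039062; summing to 0.035726.
The posterior is then P(r = 4 | data) = 0.58314, P(r = 5 | data) = 0.30752, P(r = 6 | data) = 0.10934.
The predictive probability is P(green next | data) = (1/2)(0.58314) + (3/8)(0.30752) + (1/4)(0.10934) = 0.43423.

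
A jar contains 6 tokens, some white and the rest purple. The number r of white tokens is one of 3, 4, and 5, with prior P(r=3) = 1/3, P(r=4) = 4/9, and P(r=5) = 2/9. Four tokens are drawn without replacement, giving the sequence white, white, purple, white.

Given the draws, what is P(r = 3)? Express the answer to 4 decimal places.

Compute the likelihood of the observed sequence for each case: P(data | r = 3) = (3/6)(2/5)(3/4)(1/3) = 1/20; P(data | r = 4) = (4/6)(3/5)(2/4)(2/3) = 2/15; P(data | r = 5) = (5/6)(4/5)(1/4)(3/3) = 1/6.
Multiplying each by its prior: 1/3 · 1/20 = 1/60, 4/9 · 2/15 = 8/135, 2/9 · 1/6 = 1/27; these sum to 61/540.
By Bayes' rule, P(r = 3 | data) = (1/60) / (61/540) = 9/61.

0.1475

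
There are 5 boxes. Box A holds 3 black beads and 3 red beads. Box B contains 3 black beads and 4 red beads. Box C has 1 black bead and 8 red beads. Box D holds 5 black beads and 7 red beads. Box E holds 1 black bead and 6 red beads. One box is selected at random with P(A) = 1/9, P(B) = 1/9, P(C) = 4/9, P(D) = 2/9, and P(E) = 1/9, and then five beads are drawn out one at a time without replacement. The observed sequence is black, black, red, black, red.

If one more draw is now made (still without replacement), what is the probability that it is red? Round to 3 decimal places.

0.885

Under each hypothesis, the probability of the observed sequence is: P(data | box A) = (3/6)(2/5)(3/4)(1/3)(2/2) = 0.05; P(data | box B) = (3/7)(2/6)(4/5)(1/4)(3/3) = 0.028571; P(data | box C) = (1/9)(0/8) = 0; P(data | box D) = (5/12)(4/11)(7/10)(3/9)(6/8) = 0.026515; P(data | box E) = (1/7)(0/6) = 0.
The prior-weighted likelihoods are 1/9 · 0.05 = 0.0055556, 1/9 · 0.028571 = 0.0031746, 4/9 · 0 = 0, 2/9 · 0.026515 = 0.0058923, 1/9 · 0 = 0; these sum to 0.014622.
Normalising, the posterior is P(box A | data) = 0.37993, P(box B | data) = 0.21711, P(box C | data) = 0, P(box D | data) = 0.40296, P(box E | data) = 0.
The predictive probability is P(red next | data) = (1)(0.37993) + (1)(0.21711) + (5/7)(0.40296) = 0.88487.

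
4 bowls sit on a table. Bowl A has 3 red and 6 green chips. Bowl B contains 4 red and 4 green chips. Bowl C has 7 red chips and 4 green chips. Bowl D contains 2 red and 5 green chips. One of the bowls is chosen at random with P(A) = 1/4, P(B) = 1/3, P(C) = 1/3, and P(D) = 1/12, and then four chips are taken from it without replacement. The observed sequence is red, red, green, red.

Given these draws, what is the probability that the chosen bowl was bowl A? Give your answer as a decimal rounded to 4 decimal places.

0.0519

Compute the likelihood of the observed sequence for each case: P(data | bowl A) = (3/9)(2/8)(6/7)(1/6) = 0.011905; P(data | bowl B) = (4/8)(3/7)(4/6)(2/5) = 0.057143; P(data | bowl C) = (7/11)(6/10)(4/9)(5/8) = 0.10606; P(data | bowl D) = (2/7)(1/6)(5/5)(0/4) = 0.
Multiplying each by its prior: 1/4 · 0.011905 = 0.0029762, 1/3 · 0.057143 = 0.019048, 1/3 · 0.10606 = 0.035354, 1/12 · 0 = 0; with total 0.057377.
So P(bowl A | data) = (0.0029762) / (0.057377) = 0.05187.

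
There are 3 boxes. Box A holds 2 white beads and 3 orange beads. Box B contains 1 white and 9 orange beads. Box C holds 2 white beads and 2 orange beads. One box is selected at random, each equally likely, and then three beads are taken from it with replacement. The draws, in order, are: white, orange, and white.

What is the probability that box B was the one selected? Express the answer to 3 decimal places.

The likelihood of the observed sequence under each hypothesis: P(data | box A) = (2/5)(3/5)(2/5) = 12/125; P(data | box B) = (1/10)(9/10)(1/10) = 9/1000; P(data | box C) = (2/4)(2/4)(2/4) = 1/8.
Multiplying each by its prior: 1/3 · 12/125 = 4/125, 1/3 · 9/1000 = 3/1000, 1/3 · 1/8 = 1/24; with total 23/300.
By Bayes' rule, P(box B | data) = (3/1000) / (23/300) = 9/230.

0.039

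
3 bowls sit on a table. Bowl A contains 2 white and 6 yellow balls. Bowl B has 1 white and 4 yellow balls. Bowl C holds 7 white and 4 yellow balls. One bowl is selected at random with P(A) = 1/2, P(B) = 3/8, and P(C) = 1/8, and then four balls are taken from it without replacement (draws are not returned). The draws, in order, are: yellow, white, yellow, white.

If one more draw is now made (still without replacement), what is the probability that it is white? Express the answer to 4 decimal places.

Under each hypothesis, the probability of the observed sequence is: P(data | bowl A) = (6/8)(2/7)(5/6)(1/5) = 0.035714; P(data | bowl B) = (4/5)(1/4)(3/3)(0/2) = 0; P(data | bowl C) = (4/11)(7/10)(3/9)(6/8) = 0.063636.
Weighting by the prior gives 1/2 · 0.035714 = 0.017857, 3/8 · 0 = 0, 1/8 · 0.063636 = 0.0079545; these sum to 0.025812.
Normalising, the posterior is P(bowl A | data) = 0.69182, P(bowl B | data) = 0, P(bowl C | data) = 0.30818.
So P(white next | data) = Σ P(white next | H) P(H | data) = (0)(0.69182) + (5/7)(0.30818) = 0.22013.

0.2201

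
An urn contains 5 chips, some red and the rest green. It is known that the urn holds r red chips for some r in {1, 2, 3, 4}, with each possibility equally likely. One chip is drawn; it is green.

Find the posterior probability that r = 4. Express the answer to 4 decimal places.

Under each hypothesis, the probability of this draw is: P(data | r = 1) = (4/5) = 4/5; P(data | r = 2) = (3/5) = 3/5; P(data | r = 3) = (2/5) = 2/5; P(data | r = 4) = (1/5) = 1/5.
Multiplying each by its prior: 1/4 · 4/5 = 1/5, 1/4 · 3/5 = 3/20, 1/4 · 2/5 = 1/10, 1/4 · 1/5 = 1/20; these sum to 1/2.
Hence P(r = 4 | data) = (1/20) / (1/2) = 1/10.

0.1000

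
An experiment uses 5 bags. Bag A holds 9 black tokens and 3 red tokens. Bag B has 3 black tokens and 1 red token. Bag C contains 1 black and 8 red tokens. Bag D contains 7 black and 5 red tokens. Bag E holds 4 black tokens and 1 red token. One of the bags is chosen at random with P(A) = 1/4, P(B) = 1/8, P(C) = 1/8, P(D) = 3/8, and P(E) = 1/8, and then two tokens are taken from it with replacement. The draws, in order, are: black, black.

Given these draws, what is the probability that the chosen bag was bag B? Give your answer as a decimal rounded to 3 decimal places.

The likelihood of the observed sequence under each hypothesis: P(data | bag A) = (9/12)(9/12) = 0.5625; P(data | bag B) = (3/4)(3/4) = 0.5625; P(data | bag C) = (1/9)(1/9) = 0.012346; P(data | bag D) = (7/12)(7/12) = 0.34028; P(data | bag E) = (4/5)(4/5) = 0.64.
Weighting by the prior gives 1/4 · 0.5625 = 0.14062, 1/8 · 0.5625 = 0.070312, 1/8 · 0.012346 = 0.0015432, 3/8 · 0.34028 = 0.1276, 1/8 · 0.64 = 0.08; summing to 0.42008.
By Bayes' rule, P(bag B | data) = (0.070312) / (0.42008) = 0.16738.

0.167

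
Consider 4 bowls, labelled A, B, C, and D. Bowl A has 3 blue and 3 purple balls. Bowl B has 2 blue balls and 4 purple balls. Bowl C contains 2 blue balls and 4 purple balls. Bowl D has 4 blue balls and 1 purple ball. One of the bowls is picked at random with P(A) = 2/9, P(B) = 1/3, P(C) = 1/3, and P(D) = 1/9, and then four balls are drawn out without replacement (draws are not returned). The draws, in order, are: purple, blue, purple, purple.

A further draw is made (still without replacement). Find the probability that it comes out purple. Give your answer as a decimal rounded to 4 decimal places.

Compute the likelihood of the observed sequence for each case: P(data | bowl A) = (3/6)(3/5)(2/4)(1/3) = 1/20; P(data | bowl B) = (4/6)(2/5)(3/4)(2/3) = 2/15; P(data | bowl C) = (4/6)(2/5)(3/4)(2/3) = 2/15; P(data | bowl D) = (1/5)(4/4)(0/3) = 0.
Weighting by the prior gives 2/9 · 1/20 = 1/90, 1/3 · 2/15 = 2/45, 1/3 · 2/15 = 2/45, 1/9 · 0 = 0; these sum to 1/10.
Dividing through by the total gives posterior P(bowl A | data) = 1/9, P(bowl B | data) = 4/9, P(bowl C | data) = 4/9, P(bowl D | data) = 0.
The predictive probability is P(purple next | data) = (0)(1/9) + (1/2)(4/9) + (1/2)(4/9) = 4/9.

0.4444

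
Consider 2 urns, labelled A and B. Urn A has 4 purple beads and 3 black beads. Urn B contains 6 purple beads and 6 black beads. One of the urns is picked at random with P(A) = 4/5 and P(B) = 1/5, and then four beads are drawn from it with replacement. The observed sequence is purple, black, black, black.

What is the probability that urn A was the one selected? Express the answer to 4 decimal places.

Compute the likelihood of the observed sequence for each case: P(data | urn A) = (4/7)(3/7)(3/7)(3/7) = 0.044981; P(data | urn B) = (6/12)(6/12)(6/12)(6/12) = 0.0625.
Multiplying each by its prior: 4/5 · 0.044981 = 0.035985, 1/5 · 0.0625 = 0.0125; these sum to 0.048485.
Hence P(urn A | data) = (0.035985) / (0.048485) = 0.74219.

0.7422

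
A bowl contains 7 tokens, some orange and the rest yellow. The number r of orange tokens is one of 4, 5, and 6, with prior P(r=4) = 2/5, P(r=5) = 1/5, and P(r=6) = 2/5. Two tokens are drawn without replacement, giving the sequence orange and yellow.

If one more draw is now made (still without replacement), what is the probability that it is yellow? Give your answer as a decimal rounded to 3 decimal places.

The likelihood of the observed sequence under each hypothesis: P(data | r = 4) = (4/7)(3/6) = 2/7; P(data | r = 5) = (5/7)(2/6) = 5/21; P(data | r = 6) = (6/7)(1/6) = 1/7.
Weighting by the prior gives 2/5 · 2/7 = 4/35, 1/5 · 5/21 = 1/21, 2/5 · 1/7 = 2/35; these sum to 23/105.
The posterior is then P(r = 4 | data) = 12/23, P(r = 5 | data) = 5/23, P(r = 6 | data) = 6/23.
Averaging over the posterior, P(yellow next | data) = (2/5)(12/23) + (1/5)(5/23) + (0)(6/23) = 29/115.

0.252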